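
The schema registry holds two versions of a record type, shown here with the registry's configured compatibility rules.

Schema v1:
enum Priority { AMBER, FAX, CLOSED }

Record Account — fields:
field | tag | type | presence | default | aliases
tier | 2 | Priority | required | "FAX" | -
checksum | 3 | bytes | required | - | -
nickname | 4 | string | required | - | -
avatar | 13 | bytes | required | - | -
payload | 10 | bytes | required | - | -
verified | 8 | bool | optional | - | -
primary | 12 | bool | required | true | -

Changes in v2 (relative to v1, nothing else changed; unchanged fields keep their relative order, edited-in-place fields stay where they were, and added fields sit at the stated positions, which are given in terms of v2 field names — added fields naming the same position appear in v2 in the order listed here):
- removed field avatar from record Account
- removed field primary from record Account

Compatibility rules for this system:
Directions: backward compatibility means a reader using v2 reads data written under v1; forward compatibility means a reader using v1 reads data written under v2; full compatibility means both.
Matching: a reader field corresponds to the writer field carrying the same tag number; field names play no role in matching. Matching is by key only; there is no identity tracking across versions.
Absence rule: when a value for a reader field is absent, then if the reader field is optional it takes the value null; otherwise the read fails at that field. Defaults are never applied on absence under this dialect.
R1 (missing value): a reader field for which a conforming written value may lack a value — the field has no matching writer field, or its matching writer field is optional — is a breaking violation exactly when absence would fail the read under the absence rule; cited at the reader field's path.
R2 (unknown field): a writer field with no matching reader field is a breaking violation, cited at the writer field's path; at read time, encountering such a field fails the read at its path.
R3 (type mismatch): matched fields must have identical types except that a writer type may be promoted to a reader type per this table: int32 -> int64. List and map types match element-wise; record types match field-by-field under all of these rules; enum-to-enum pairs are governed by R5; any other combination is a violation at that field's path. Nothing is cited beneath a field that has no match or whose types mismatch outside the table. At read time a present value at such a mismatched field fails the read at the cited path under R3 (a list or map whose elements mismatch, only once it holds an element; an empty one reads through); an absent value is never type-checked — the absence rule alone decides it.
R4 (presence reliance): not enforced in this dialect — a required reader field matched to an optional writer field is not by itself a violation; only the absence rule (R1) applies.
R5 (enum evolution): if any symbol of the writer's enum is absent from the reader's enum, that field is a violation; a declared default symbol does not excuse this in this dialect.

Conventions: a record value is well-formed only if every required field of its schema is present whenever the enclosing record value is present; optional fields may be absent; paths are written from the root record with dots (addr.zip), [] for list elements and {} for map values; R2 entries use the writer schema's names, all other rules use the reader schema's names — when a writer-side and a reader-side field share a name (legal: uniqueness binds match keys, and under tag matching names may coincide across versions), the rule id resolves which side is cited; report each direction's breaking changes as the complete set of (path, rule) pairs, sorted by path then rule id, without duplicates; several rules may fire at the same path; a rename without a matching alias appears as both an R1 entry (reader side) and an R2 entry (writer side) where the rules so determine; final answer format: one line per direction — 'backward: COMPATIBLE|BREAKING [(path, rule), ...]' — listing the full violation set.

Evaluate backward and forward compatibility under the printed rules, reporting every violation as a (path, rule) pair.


backward: BREAKING [(avatar, R2), (primary, R2)]; forward: BREAKING [(avatar, R1), (primary, R1)]

arrows below run writer -> reader for Account
backward for Account (reader v2, writer v1):
  Priority -> Priority, writer required: tier aligns to tier
  bytes -> bytes, writer required: checksum aligns to checksum
  string -> string, writer required: nickname aligns to nickname
  bytes -> bytes, writer required: payload aligns to payload
  bool -> bool, writer optional: verified aligns to verified
  leftover writer field: avatar
  leftover writer field: primary
  rule R2 violated at avatar
  rule R2 violated at primary
  => backward verdict for Account: BREAKING, 2 violation(s)
forward for Account (reader v1, writer v2):
  Priority -> Priority, writer required: tier aligns to tier
  bytes -> bytes, writer required: checksum aligns to checksum
  string -> string, writer required: nickname aligns to nickname
  no writer field matches reader avatar
  bytes -> bytes, writer required: payload aligns to payload
  bool -> bool, writer optional: verified aligns to verified
  no writer field matches reader primary
  rule R1 violated at avatar
  rule R1 violated at primary
  => forward verdict for Account: BREAKING, 2 violation(s)


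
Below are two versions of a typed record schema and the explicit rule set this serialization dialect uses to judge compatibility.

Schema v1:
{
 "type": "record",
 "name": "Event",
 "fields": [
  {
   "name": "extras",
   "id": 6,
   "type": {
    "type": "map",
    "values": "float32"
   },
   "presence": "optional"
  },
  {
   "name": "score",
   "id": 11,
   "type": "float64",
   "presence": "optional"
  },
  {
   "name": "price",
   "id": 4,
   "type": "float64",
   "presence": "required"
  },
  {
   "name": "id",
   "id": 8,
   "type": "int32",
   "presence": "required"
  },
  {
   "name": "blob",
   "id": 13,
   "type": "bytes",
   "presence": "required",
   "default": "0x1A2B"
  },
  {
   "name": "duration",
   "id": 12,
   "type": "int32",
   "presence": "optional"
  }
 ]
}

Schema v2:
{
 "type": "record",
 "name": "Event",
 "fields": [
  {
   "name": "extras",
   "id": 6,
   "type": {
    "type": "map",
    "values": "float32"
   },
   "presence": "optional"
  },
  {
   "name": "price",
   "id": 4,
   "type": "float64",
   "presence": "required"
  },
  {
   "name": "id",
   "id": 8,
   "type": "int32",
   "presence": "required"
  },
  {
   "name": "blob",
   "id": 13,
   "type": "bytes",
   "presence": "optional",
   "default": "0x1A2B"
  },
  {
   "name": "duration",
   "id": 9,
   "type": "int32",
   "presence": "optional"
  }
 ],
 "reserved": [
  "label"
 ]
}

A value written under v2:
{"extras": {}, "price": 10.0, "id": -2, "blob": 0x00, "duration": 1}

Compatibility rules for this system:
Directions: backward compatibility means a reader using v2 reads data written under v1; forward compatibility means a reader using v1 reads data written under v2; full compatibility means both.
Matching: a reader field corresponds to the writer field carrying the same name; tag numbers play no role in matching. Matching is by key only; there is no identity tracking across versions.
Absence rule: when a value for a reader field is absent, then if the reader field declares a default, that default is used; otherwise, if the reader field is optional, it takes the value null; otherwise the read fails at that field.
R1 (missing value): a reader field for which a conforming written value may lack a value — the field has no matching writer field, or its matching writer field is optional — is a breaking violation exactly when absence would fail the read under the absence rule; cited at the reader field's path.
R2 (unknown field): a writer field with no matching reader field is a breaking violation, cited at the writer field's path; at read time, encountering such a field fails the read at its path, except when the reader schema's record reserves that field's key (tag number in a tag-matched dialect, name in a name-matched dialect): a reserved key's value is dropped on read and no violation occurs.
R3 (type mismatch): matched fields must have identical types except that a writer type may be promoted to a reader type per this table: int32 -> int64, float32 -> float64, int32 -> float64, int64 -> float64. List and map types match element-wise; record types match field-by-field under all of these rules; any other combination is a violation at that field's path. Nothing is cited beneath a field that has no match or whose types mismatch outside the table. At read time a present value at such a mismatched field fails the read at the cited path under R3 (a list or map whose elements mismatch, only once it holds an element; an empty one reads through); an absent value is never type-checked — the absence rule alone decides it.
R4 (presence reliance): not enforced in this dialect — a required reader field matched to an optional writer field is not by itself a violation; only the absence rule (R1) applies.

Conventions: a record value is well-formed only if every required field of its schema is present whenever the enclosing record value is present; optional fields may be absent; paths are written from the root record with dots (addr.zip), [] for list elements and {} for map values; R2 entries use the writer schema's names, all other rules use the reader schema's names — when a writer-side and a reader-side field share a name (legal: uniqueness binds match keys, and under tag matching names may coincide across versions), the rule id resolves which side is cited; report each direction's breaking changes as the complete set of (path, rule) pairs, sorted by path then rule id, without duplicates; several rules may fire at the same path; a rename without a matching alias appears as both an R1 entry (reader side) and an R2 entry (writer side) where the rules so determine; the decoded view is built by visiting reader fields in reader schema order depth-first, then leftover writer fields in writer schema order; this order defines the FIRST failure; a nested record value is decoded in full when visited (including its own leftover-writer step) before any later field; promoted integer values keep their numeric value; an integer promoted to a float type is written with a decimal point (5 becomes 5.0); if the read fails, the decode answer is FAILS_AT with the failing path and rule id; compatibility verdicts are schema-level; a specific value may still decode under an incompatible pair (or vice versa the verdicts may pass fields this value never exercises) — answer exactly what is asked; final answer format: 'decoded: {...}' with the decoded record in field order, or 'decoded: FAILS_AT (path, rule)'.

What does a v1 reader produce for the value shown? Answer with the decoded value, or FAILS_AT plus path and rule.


in Event below, arrows point writer -> reader
decoding the Event value with the v1 reader:
  extras := {}
  score := null (absent, optional -> null)
  price := 10.0
  id := -2
  blob := 0x00
  duration := 1
  => decoded: {"extras": {}, "score": null, "price": 10.0, "id": -2, "blob": 0x00, "duration": 1}
the other Event changes do not affect what is asked:
  field blob in record Event: required changed to optional -> inert under this dialect — no rule fires on Event and the result does not move
  removed field score from record Event -> a verdict-level change on Event — the shown value reads the same
  field duration in record Event: tag 12 changed to 9 -> inert under this dialect — no rule fires on Event and the result does not move

decoded: {"extras": {}, "score": null, "price": 10.0, "id": -2, "blob": 0x00, "duration": 1}


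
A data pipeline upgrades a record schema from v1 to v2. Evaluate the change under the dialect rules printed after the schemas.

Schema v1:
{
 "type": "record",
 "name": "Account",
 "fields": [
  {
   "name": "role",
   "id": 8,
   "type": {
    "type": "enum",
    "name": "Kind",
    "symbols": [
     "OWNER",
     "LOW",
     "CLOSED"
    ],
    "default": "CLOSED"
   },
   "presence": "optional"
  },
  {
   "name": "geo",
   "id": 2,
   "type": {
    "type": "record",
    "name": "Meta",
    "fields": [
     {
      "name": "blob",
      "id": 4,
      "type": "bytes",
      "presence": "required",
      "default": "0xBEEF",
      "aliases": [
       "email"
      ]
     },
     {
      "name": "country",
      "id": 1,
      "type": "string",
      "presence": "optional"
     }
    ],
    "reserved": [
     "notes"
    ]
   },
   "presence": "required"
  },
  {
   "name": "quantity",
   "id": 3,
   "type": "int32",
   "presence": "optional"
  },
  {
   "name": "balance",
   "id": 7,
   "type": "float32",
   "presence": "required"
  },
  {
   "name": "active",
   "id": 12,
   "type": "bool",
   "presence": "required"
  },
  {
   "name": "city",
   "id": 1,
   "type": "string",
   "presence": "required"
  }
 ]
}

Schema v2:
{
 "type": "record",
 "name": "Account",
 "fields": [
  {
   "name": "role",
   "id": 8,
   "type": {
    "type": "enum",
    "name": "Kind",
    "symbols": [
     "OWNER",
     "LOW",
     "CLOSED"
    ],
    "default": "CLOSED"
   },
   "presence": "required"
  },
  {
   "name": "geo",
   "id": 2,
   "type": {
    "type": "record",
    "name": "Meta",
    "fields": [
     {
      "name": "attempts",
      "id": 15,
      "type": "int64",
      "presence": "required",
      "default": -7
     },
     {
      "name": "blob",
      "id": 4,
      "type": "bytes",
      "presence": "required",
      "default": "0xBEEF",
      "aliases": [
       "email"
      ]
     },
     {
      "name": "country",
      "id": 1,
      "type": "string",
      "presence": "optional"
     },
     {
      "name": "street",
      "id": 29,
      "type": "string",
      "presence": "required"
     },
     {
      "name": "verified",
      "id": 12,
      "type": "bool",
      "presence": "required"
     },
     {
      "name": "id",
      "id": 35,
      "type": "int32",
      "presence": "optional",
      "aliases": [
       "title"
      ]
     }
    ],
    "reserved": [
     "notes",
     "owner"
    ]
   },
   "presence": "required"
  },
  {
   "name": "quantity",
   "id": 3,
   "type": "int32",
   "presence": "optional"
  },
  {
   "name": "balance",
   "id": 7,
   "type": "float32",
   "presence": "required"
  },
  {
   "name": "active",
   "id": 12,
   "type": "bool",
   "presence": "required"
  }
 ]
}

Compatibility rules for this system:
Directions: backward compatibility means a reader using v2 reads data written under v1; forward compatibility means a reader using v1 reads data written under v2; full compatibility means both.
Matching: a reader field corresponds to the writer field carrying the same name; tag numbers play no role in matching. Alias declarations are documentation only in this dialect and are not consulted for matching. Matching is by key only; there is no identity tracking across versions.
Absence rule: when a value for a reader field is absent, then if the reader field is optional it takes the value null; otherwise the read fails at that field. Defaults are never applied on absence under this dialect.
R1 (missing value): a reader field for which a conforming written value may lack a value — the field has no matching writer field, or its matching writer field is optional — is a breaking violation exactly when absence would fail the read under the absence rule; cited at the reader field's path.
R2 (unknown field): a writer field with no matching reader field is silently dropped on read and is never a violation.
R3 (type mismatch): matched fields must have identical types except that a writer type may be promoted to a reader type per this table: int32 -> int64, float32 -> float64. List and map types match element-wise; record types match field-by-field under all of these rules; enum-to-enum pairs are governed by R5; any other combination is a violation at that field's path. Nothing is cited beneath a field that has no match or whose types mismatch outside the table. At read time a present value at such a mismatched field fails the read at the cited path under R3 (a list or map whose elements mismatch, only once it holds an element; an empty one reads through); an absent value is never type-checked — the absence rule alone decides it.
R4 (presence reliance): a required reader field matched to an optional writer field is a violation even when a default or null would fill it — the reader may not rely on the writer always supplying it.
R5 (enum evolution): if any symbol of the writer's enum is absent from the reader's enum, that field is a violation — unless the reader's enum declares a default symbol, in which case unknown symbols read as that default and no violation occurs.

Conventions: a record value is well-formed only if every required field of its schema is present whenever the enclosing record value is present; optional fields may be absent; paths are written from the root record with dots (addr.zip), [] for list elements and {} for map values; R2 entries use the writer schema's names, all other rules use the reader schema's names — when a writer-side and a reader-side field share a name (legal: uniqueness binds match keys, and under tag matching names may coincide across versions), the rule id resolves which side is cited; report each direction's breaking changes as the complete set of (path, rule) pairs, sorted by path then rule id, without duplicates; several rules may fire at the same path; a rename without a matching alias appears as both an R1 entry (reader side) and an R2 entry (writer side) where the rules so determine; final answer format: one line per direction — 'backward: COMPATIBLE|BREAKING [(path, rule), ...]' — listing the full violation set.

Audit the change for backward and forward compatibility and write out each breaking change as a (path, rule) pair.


the writer's type comes first in each Account pair
checking backward for Account: reader v2 against writer v1:
  role: Kind -> Kind, writer optional; from role
  geo: Meta -> Meta, writer required; from geo
  quantity: int32 -> int32, writer optional; from quantity
  balance: float32 -> float32, writer required; from balance
  active: bool -> bool, writer required; from active
  writer city: unknown to reader
  geo.attempts has no writer counterpart
  geo.blob: bytes -> bytes, writer required; from geo.blob
  geo.country: string -> string, writer optional; from geo.country
  geo.street has no writer counterpart
  geo.verified has no writer counterpart
  geo.id has no writer counterpart
  rule R1 violated at geo.attempts
  rule R1 violated at geo.street
  rule R1 violated at geo.verified
  rule R1 violated at role
  rule R4 violated at role
  => backward: BREAKING (5)
checking forward for Account: reader v1 against writer v2:
  role: Kind -> Kind, writer required; from role
  geo: Meta -> Meta, writer required; from geo
  quantity: int32 -> int32, writer optional; from quantity
  balance: float32 -> float32, writer required; from balance
  active: bool -> bool, writer required; from active
  city has no writer counterpart
  geo.blob: bytes -> bytes, writer required; from geo.blob
  geo.country: string -> string, writer optional; from geo.country
  writer geo.attempts: unknown to reader
  writer geo.street: unknown to reader
  writer geo.verified: unknown to reader
  writer geo.id: unknown to reader
  rule R1 violated at city
  => forward: BREAKING (1)

backward: BREAKING [(geo.attempts, R1), (geo.street, R1), (geo.verified, R1), (role, R1), (role, R4)]; forward: BREAKING [(city, R1)]


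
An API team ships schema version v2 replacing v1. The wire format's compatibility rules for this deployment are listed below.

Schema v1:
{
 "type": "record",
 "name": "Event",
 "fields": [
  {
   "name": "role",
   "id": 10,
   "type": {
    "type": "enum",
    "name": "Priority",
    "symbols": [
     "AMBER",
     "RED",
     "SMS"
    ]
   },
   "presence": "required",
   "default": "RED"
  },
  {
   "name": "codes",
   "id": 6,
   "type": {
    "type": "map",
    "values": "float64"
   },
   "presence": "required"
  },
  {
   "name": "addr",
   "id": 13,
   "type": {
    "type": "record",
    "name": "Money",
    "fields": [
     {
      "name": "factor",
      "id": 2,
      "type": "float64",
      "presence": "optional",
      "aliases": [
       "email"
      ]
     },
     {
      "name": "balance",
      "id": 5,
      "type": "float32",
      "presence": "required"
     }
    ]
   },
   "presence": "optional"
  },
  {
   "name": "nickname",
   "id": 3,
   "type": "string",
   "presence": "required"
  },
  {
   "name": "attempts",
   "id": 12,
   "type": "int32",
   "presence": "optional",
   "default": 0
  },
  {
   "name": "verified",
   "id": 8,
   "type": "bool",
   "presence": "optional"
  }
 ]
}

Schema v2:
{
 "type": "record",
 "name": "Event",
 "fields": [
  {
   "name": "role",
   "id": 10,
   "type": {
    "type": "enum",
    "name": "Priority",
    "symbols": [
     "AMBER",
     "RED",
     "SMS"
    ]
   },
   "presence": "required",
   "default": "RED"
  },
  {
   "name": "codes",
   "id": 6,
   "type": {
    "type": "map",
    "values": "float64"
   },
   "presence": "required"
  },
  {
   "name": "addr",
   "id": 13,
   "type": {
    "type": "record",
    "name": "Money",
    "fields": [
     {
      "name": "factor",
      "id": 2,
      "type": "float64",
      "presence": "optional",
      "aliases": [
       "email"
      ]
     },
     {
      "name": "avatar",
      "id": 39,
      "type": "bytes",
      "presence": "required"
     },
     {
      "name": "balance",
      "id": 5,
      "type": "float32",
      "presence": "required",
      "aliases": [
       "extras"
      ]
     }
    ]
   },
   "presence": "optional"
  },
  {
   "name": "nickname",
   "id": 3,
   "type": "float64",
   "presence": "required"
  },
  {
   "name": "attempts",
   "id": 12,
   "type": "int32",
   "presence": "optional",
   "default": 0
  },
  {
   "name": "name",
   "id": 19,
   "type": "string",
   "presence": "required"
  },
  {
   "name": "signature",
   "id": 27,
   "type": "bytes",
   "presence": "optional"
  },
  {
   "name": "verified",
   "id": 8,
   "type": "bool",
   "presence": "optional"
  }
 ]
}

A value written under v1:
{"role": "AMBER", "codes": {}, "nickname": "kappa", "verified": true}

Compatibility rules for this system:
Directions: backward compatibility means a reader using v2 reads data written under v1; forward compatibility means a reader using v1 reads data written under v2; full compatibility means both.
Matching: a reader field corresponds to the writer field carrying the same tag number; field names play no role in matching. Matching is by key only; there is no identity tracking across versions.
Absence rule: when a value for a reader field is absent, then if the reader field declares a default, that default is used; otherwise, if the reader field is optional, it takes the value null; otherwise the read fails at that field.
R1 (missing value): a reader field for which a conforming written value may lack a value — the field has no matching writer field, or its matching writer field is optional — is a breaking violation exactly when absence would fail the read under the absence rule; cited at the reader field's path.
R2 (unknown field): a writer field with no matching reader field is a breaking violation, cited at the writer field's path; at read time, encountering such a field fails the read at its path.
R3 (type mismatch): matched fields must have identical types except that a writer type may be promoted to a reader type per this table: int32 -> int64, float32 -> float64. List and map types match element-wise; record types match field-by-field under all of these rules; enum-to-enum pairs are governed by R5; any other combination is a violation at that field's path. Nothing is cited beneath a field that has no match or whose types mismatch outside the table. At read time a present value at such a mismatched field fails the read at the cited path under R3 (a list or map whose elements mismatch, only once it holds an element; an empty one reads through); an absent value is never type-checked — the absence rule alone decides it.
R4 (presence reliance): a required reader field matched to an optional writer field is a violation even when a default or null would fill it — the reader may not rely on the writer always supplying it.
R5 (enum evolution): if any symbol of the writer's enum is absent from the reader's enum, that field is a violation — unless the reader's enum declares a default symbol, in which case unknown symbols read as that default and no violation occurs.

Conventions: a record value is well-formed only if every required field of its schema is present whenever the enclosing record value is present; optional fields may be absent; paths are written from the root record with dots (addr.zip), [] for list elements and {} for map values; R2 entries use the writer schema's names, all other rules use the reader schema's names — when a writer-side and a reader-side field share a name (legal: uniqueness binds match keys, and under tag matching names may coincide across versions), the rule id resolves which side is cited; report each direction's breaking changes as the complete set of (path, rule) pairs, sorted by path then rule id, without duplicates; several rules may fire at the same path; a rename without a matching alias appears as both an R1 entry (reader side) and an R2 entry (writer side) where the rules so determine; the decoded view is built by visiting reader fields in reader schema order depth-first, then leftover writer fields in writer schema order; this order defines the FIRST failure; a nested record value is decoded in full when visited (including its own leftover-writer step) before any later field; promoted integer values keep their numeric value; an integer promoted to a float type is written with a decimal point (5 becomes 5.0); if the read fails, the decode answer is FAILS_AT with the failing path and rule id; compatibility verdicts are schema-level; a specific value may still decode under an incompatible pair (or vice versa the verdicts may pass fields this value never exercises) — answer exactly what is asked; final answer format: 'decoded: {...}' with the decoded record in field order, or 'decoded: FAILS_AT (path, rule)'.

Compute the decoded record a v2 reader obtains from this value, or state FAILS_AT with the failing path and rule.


arrows below run writer -> reader for Event
decode walk for Event under reader schema v2:
  role := "AMBER"
  codes := {}
  addr := null (absent, optional -> null)
  read fails at nickname under R3
  => FAILS_AT (nickname, R3)
remaining Event differences; none change what is asked:
  added field signature to record Event: optional bytes, tag 27 (in v2 it sits immediately before verified) -> matters for Event compatibility verdicts, not for this value's decode
  added field name to record Event: required string, tag 19 (in v2 it sits immediately before verified) -> matters for Event compatibility verdicts, not for this value's decode
  added field avatar to record Money: required bytes, tag 39 (in v2 it sits immediately before balance) -> matters for Event compatibility verdicts, not for this value's decode

decoded: FAILS_AT (nickname, R3)


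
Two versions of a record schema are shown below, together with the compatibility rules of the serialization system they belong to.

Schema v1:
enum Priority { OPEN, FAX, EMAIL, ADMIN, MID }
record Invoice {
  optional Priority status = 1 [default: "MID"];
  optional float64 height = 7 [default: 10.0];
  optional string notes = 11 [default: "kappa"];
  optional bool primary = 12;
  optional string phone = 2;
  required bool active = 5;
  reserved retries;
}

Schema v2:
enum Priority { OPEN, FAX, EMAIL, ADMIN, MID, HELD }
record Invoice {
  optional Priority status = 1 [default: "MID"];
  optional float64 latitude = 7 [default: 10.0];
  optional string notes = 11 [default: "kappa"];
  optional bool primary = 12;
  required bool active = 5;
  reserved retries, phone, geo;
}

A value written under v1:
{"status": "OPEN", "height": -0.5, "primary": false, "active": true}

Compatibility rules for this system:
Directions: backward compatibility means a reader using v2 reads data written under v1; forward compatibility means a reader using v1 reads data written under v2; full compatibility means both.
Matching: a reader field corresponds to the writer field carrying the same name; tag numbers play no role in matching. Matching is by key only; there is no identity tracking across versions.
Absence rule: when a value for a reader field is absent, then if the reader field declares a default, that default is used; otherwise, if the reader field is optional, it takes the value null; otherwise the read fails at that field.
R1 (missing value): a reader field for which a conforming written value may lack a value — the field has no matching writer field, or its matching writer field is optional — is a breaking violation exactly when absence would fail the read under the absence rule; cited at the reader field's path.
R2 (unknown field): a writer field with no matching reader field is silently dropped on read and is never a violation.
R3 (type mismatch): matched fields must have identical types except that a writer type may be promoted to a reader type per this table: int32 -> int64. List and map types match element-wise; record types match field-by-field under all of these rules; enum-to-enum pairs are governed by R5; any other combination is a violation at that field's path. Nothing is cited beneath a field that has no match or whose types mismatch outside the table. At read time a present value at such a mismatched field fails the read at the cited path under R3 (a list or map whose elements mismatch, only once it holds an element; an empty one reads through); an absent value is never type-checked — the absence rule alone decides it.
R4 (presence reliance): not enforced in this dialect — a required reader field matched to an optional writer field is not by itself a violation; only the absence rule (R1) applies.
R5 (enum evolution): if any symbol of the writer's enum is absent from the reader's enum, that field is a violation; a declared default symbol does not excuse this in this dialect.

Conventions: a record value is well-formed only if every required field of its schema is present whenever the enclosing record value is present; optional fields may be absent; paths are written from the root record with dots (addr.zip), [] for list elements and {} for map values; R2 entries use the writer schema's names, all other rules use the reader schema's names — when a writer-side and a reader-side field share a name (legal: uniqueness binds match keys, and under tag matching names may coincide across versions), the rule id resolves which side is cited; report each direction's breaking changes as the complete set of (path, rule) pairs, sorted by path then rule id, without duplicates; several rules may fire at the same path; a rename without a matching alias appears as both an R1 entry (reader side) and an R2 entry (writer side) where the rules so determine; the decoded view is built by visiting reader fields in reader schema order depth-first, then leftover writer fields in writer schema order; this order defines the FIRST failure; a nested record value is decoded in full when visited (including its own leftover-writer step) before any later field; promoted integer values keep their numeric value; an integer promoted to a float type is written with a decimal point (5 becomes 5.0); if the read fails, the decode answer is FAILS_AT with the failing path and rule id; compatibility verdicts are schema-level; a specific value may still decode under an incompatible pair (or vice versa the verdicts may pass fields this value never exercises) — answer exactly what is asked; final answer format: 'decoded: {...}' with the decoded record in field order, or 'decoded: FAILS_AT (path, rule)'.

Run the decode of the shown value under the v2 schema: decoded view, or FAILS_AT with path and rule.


decoded: {"status": "OPEN", "latitude": 10.0, "notes": "kappa", "primary": false, "active": true}

arrows below run writer -> reader for Invoice
decode walk for Invoice under reader schema v2:
  status := "OPEN"
  latitude := 10.0 (missing; default applied)
  notes := "kappa" (missing; default applied)
  primary := false
  active := true
  writer height: no reader field; dropped
  => decoded: {"status": "OPEN", "latitude": 10.0, "notes": "kappa", "primary": false, "active": true}
the rest of the Invoice diff is inert for this question:
  enum Priority (field status in record Invoice): symbol HELD added -> a verdict-level change on Invoice — the shown value reads the same


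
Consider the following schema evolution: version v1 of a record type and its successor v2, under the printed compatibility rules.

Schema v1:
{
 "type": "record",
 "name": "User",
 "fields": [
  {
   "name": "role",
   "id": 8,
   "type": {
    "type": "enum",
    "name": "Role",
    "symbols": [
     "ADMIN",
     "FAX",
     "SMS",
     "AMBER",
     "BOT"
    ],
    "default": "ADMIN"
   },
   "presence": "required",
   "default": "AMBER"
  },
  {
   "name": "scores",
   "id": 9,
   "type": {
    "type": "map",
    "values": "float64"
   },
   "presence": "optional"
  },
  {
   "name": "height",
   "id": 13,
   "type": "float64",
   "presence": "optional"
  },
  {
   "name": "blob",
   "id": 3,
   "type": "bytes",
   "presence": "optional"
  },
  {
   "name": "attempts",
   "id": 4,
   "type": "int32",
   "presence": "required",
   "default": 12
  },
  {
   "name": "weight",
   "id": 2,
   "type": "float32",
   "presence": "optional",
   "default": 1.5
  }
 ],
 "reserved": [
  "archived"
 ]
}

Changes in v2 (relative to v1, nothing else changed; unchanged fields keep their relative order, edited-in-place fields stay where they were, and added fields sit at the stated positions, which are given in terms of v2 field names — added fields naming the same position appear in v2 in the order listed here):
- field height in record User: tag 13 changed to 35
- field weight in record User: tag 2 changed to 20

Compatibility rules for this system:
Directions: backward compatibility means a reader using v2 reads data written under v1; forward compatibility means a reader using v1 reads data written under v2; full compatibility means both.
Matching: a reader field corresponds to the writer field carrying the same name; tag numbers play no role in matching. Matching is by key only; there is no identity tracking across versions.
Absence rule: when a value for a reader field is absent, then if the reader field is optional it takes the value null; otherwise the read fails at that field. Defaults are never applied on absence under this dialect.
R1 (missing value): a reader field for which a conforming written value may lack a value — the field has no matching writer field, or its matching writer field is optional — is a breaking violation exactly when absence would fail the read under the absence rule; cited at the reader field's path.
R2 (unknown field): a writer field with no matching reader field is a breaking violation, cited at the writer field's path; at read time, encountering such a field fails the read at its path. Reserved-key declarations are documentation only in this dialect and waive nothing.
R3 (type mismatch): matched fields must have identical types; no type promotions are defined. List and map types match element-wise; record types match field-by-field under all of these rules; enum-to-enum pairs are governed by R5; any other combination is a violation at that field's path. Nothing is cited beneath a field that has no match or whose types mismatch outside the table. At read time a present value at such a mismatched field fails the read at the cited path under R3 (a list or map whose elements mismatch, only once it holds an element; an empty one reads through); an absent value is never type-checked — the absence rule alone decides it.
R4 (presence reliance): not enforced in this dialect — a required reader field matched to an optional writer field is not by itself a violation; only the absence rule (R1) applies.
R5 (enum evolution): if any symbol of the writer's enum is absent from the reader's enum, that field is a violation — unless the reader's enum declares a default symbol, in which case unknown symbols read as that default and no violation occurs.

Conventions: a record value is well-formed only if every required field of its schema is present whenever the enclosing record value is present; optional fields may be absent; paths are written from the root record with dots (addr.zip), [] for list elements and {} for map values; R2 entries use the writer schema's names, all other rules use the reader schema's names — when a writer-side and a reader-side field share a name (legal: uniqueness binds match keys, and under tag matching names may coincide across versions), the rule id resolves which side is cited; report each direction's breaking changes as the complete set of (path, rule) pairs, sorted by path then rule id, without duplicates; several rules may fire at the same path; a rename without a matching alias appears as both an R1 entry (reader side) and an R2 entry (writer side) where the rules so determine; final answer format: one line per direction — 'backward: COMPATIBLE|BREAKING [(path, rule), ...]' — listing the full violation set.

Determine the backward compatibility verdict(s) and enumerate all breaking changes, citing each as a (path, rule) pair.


each type pair in User: writer, then reader
backward on User — v2 reading data written by v1:
  role: paired with writer role (Role -> Role; writer required)
  scores: paired with writer scores (map<string, float64> -> map<string, float64>; writer optional)
  height: paired with writer height (float64 -> float64; writer optional)
  blob: paired with writer blob (bytes -> bytes; writer optional)
  attempts: paired with writer attempts (int32 -> int32; writer required)
  weight: paired with writer weight (float32 -> float32; writer optional)
  nothing fires on User: backward is COMPATIBLE
remaining User differences; none change what is asked:
  field height in record User: tag 13 changed to 35 -> triggers nothing under User's printed rules — same verdict
  field weight in record User: tag 2 changed to 20 -> triggers nothing under User's printed rules — same verdict

backward: COMPATIBLE []


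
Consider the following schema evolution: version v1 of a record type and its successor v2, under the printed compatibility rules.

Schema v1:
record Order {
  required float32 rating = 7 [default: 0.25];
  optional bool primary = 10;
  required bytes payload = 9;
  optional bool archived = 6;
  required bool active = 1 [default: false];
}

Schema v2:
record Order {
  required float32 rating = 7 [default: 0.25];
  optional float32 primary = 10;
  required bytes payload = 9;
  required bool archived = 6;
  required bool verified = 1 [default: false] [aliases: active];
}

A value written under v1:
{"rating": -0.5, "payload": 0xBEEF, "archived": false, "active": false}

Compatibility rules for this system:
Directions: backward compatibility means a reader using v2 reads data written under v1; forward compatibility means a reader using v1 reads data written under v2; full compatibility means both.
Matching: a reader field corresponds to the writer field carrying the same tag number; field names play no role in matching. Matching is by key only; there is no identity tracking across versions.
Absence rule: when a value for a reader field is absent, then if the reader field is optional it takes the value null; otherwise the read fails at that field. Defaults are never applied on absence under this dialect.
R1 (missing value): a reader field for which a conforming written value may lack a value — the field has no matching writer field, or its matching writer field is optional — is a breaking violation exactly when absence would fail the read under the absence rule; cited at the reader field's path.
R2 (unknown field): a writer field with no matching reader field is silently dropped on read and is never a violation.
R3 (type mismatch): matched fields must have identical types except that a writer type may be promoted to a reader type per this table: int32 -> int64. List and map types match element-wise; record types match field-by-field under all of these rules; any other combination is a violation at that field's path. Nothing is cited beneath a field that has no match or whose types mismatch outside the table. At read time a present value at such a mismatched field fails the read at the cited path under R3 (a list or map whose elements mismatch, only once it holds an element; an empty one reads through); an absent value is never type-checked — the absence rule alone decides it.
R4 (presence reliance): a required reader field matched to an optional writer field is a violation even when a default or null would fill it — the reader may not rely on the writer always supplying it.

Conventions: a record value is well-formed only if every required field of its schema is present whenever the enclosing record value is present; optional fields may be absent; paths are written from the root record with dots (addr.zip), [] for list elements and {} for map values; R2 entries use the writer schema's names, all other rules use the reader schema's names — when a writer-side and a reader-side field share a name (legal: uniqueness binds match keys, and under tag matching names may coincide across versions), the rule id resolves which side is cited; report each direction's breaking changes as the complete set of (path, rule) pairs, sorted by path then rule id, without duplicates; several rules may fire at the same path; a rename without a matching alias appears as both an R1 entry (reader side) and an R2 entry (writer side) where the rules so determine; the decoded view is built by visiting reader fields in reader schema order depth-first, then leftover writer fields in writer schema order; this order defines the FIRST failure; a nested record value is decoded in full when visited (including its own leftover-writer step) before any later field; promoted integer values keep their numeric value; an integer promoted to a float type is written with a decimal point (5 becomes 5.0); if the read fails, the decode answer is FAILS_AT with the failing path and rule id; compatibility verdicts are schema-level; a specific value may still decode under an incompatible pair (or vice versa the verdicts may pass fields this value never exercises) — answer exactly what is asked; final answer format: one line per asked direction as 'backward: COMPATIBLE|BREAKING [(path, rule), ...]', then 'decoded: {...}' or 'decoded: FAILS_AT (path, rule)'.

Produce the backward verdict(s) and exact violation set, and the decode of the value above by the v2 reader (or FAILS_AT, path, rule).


in Order below, arrows point writer -> reader
checking backward for Order: reader v2 against writer v1:
  writer required, float32 -> float32: reader rating maps from writer rating
  writer optional, bool -> float32: reader primary maps from writer primary
  writer required, bytes -> bytes: reader payload maps from writer payload
  writer optional, bool -> bool: reader archived maps from writer archived
  writer required, bool -> bool: reader verified maps from writer active
  rule R1 violated at archived
  rule R4 violated at archived
  rule R3 violated at primary
  backward on Order therefore BREAKING (3)
decode (reader v2):
  rating := -0.5
  primary := null (not supplied -> null)
  payload := 0xBEEF
  archived := false
  verified := false (from writer active)
  => decoded: {"rating": -0.5, "primary": null, "payload": 0xBEEF, "archived": false, "verified": false}

backward: BREAKING [(archived, R1), (archived, R4), (primary, R3)]; decoded: {"rating": -0.5, "primary": null, "payload": 0xBEEF, "archived": false, "verified": false}
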